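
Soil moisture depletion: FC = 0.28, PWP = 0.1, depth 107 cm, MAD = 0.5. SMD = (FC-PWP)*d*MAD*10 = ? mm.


SMD = (FC - PWP) * d * MAD * 10
SMD = (0.28 - 0.1) * 107 * 0.5 * 10
SMD = 0.1800 * 107 * 0.5 * 10

96.3000 mm


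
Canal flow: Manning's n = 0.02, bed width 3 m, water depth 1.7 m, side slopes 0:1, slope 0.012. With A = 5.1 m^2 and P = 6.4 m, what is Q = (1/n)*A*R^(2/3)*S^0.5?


R = A/P = 5.1/6.4 = 0.796875
Q = (1/0.02) * 5.1 * 0.796875^(2/3) * 0.012^0.5

24.0099 m^3/s


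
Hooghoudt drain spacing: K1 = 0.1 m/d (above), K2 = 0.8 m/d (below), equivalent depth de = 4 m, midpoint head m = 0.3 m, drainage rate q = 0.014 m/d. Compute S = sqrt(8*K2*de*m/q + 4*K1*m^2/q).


S^2 = 8*K2*de*m/q + 4*K1*m^2/q
S^2 = 8*0.8*4*0.3/0.014 + 4*0.1*0.3^2/0.014
S = sqrt(551.1429)

23.4764 m


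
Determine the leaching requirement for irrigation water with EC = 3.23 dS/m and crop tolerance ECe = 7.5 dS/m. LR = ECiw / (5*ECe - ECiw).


LR = ECiw / (5*ECe - ECiw)
LR = 3.23 / (5*7.5 - 3.23)
LR = 3.23 / 34.2700

0.0943


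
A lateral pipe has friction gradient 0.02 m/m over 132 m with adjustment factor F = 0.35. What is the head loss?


hf = J * L * F = 0.02 * 132 * 0.35 = 0.9240 m

0.9240 m


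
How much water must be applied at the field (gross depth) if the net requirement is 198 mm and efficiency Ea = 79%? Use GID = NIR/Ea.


Ea = 79% = 0.79
GID = NIR / Ea = 198 / 0.79 = 250.6329 mm

250.6329 mm


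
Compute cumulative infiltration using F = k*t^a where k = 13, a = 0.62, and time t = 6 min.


F = k * t^a = 13 * 6^0.62
F = 13 * 3.037063

39.4818 mm


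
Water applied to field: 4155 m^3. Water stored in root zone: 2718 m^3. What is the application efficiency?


Ea = V_root / V_field * 100 = 2718 / 4155 * 100 = 65.4152%

65.4152 %


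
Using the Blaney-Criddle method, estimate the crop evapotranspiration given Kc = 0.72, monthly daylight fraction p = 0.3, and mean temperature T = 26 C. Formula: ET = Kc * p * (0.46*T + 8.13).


ET = Kc * p * (0.46*T + 8.13)
ET = 0.72 * 0.3 * (0.46*26 + 8.13)
ET = 0.72 * 0.3 * 20.0900

4.3394 mm/day


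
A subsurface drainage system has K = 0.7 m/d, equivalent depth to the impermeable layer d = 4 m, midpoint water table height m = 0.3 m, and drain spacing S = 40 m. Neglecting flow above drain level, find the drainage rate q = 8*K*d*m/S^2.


q = 8*K*d*m/S^2
q = 8*0.7*4*0.3/40^2
q = 6.7200 / 1600

0.0042 m/d


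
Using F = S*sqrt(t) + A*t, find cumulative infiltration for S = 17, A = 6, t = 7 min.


F = S*sqrt(t) + A*t
F = 17*sqrt(7) + 6*7
F = 17*2.645751 + 42

86.9778 mm


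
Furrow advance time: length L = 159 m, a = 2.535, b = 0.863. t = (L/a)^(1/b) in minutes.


t = (L/a)^(1/b)
t = (159/2.535)^(1/0.863)
t = 62.721893^(1/0.863)

120.9921 min


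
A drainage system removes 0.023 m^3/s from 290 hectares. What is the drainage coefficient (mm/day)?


DC = Q * 86400 / (A * 10000) * 1000
DC = 0.023 * 86400 / (290 * 10000) * 1000
DC = 1987200.0000 / 2900000

0.6852 mm/day


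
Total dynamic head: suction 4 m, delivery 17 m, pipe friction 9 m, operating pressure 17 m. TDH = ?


TDH = Hs + Hd + hf + Hp = 4 + 17 + 9 + 17 = 47

47 m


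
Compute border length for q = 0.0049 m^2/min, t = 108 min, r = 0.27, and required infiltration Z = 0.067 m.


L = q*t/((1+r)*Z)
L = 0.0049*108/((1+0.27)*0.067)
L = 0.5292/0.08509

6.2193 m


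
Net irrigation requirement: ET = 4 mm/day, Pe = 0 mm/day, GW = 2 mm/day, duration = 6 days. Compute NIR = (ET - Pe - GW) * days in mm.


Daily deficit = ET - Pe - GW = 4 - 0 - 2 = 2 mm/day
NIR = 2 * 6 = 12 mm

12.0000 mm


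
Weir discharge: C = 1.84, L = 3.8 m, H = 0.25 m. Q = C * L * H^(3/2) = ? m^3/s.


Q = C * L * H^(3/2) = 1.84 * 3.8 * 0.25^1.5 = 1.84 * 3.8 * 0.125000

0.8740 m^3/s


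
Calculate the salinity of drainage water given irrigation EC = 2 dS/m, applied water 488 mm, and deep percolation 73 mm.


EC_dw = EC_iw * D_iw / D_dw
EC_dw = 2 * 488 / 73
EC_dw = 976 / 73

13.3699 dS/m


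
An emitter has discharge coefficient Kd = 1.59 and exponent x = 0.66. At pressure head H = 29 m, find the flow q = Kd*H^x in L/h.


q = Kd * H^x = 1.59 * 29^0.66 = 1.59 * 9.229596

14.6751 L/h


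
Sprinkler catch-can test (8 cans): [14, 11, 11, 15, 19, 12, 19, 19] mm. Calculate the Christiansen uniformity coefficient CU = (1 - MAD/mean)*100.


mean = 15.000000 mm
MAD = 3.000000 mm
CU = (1 - 3.000000/15.000000)*100

80.0000 %


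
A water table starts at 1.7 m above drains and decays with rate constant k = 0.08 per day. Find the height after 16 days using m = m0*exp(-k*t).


m = m0 * exp(-k*t)
m = 1.7 * exp(-0.08 * 16)
m = 1.7 * exp(-1.2800)

0.4727 m


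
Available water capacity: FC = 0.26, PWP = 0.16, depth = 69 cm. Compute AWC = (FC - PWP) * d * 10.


AWC = (FC - PWP) * d * 10
AWC = (0.26 - 0.16) * 69 * 10
AWC = 0.1000 * 69 * 10

69.0000 mm


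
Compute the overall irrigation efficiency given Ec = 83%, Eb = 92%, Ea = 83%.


Ec = 0.83, Eb = 0.92, Ea = 0.83
E = 0.83 * 0.92 * 0.83 * 100 = 63.3788%

63.3788 %


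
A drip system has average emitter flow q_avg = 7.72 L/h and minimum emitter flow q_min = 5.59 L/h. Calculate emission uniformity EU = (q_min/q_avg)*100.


EU = (q_min/q_avg)*100 = (5.59/7.72)*100 = 72.4093%

72.4093 %


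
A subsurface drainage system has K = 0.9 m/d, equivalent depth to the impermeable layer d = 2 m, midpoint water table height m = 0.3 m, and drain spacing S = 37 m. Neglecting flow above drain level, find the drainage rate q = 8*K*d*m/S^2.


q = 8*K*d*m/S^2
q = 8*0.9*2*0.3/37^2
q = 4.3200 / 1369

0.0032 m/d


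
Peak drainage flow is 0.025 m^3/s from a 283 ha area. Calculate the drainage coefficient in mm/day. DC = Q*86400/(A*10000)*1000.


DC = Q * 86400 / (A * 10000) * 1000
DC = 0.025 * 86400 / (283 * 10000) * 1000
DC = 2160000.0000 / 2830000

0.7633 mm/day


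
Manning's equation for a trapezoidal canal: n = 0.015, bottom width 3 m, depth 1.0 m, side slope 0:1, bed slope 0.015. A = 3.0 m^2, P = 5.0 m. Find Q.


R = A/P = 3.0/5.0 = 0.600000
Q = (1/0.015) * 3.0 * 0.600000^(2/3) * 0.015^0.5

17.4251 m^3/s


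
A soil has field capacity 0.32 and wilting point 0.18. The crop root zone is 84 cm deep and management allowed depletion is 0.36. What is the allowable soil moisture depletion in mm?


SMD = (FC - PWP) * d * MAD * 10
SMD = (0.32 - 0.18) * 84 * 0.36 * 10
SMD = 0.1400 * 84 * 0.36 * 10

42.3360 mm


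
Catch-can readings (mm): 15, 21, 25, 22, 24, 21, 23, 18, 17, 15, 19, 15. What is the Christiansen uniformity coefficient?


mean = 19.583333 mm
MAD = 3.083333 mm
CU = (1 - 3.083333/19.583333)*100

84.2553 %


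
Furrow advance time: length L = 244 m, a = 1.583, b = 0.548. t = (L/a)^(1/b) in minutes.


t = (L/a)^(1/b)
t = (244/1.583)^(1/0.548)
t = 154.137713^(1/0.548)

9829.5698 min


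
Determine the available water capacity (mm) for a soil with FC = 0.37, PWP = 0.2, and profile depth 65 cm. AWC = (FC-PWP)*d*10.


AWC = (FC - PWP) * d * 10
AWC = (0.37 - 0.2) * 65 * 10
AWC = 0.1700 * 65 * 10

110.5000 mm


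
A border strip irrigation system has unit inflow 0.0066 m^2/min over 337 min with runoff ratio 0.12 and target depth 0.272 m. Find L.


L = q*t/((1+r)*Z)
L = 0.0066*337/((1+0.12)*0.272)
L = 2.2242/0.30464

7.3011 m


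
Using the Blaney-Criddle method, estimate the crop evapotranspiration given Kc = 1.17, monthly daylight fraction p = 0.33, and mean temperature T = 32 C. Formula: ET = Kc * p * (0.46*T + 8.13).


ET = Kc * p * (0.46*T + 8.13)
ET = 1.17 * 0.33 * (0.46*32 + 8.13)
ET = 1.17 * 0.33 * 22.8500

8.8224 mm/day


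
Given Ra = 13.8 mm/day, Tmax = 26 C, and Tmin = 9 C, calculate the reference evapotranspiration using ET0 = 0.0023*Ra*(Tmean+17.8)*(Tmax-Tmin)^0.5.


Tmean = (Tmax + Tmin)/2 = (26 + 9)/2 = 17.5
ET0 = 0.0023 * 13.8 * (17.5 + 17.8) * sqrt(26 - 9)
ET0 = 0.0023 * 13.8 * 35.3 * 4.123106

4.6196 mm/day


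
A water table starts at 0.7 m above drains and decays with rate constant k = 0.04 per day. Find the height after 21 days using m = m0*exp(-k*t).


m = m0 * exp(-k*t)
m = 0.7 * exp(-0.04 * 21)
m = 0.7 * exp(-0.8400)

0.3022 m


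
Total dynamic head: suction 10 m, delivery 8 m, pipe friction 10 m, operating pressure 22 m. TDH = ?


TDH = Hs + Hd + hf + Hp = 10 + 8 + 10 + 22 = 50

50 m


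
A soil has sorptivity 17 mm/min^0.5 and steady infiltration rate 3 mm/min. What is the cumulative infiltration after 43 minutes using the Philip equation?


F = S*sqrt(t) + A*t
F = 17*sqrt(43) + 3*43
F = 17*6.557439 + 129

240.4765 mm


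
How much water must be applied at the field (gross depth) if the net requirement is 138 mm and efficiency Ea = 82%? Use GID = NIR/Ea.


Ea = 82% = 0.82
GID = NIR / Ea = 138 / 0.82 = 168.2927 mm

168.2927 mm


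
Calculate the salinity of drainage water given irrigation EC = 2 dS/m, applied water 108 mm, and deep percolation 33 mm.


EC_dw = EC_iw * D_iw / D_dw
EC_dw = 2 * 108 / 33
EC_dw = 216 / 33

6.5455 dS/m


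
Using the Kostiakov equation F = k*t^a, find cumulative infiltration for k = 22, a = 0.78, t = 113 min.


F = k * t^a = 22 * 113^0.78
F = 22 * 39.939368

878.6661 mm


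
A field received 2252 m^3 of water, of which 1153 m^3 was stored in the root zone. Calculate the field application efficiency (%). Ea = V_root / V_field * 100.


Ea = V_root / V_field * 100 = 1153 / 2252 * 100 = 51.1989%

51.1989 %


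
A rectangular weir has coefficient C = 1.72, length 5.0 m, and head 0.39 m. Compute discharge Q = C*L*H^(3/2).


Q = C * L * H^(3/2) = 1.72 * 5.0 * 0.39^1.5 = 1.72 * 5.0 * 0.243555

2.0946 m^3/s


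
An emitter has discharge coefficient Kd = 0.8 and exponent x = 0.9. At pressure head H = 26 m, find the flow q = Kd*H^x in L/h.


q = Kd * H^x = 0.8 * 26^0.9 = 0.8 * 18.770507

15.0164 L/h


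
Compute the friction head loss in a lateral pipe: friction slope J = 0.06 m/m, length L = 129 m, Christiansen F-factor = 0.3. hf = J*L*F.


hf = J * L * F = 0.06 * 129 * 0.3 = 2.3220 m

2.3220 m


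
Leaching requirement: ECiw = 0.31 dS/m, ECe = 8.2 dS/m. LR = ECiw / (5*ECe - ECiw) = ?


LR = ECiw / (5*ECe - ECiw)
LR = 0.31 / (5*8.2 - 0.31)
LR = 0.31 / 40.6900

0.0076


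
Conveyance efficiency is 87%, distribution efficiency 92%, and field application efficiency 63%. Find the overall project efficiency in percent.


Ec = 0.87, Eb = 0.92, Ea = 0.63
E = 0.87 * 0.92 * 0.63 * 100 = 50.4252%

50.4252 %


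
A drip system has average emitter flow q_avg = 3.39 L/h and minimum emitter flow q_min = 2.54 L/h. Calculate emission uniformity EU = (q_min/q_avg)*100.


EU = (q_min/q_avg)*100 = (2.54/3.39)*100 = 74.9263%

74.9263 %


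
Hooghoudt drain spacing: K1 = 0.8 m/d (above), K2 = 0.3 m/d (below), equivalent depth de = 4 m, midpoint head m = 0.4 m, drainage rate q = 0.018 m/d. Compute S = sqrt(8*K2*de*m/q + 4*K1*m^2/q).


S^2 = 8*K2*de*m/q + 4*K1*m^2/q
S^2 = 8*0.3*4*0.4/0.018 + 4*0.8*0.4^2/0.018
S = sqrt(241.7778)

15.5492 m


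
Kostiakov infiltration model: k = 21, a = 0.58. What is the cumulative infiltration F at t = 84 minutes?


F = k * t^a = 21 * 84^0.58
F = 21 * 13.064175

274.3477 mm


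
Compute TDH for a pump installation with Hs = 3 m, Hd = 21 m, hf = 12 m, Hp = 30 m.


TDH = Hs + Hd + hf + Hp = 3 + 21 + 12 + 30 = 66

66 m


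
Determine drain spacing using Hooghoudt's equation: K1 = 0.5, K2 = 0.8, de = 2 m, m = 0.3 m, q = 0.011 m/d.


S^2 = 8*K2*de*m/q + 4*K1*m^2/q
S^2 = 8*0.8*2*0.3/0.011 + 4*0.5*0.3^2/0.011
S = sqrt(365.4545)

19.1169 m


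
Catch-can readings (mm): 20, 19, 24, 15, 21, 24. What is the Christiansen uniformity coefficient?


mean = 20.500000 mm
MAD = 2.500000 mm
CU = (1 - 2.500000/20.500000)*100

87.8049 %


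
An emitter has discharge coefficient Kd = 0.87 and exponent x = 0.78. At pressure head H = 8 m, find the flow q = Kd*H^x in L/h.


q = Kd * H^x = 0.87 * 8^0.78 = 0.87 * 5.063026

4.4048 L/h


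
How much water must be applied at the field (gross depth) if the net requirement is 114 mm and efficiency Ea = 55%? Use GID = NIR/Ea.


Ea = 55% = 0.55
GID = NIR / Ea = 114 / 0.55 = 207.2727 mm

207.2727 mm


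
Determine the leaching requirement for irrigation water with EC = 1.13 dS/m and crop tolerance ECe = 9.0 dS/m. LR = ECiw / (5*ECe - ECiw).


LR = ECiw / (5*ECe - ECiw)
LR = 1.13 / (5*9.0 - 1.13)
LR = 1.13 / 43.8700

0.0258


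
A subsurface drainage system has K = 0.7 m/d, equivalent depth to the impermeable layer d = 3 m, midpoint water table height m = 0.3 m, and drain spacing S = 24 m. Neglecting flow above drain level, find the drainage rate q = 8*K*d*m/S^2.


q = 8*K*d*m/S^2
q = 8*0.7*3*0.3/24^2
q = 5.0400 / 576

0.0087 m/d


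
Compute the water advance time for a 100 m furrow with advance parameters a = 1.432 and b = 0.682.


t = (L/a)^(1/b)
t = (100/1.432)^(1/0.682)
t = 69.832402^(1/0.682)

505.7034 min


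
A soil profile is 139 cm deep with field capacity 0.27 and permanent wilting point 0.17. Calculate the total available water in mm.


AWC = (FC - PWP) * d * 10
AWC = (0.27 - 0.17) * 139 * 10
AWC = 0.1000 * 139 * 10

139.0000 mm


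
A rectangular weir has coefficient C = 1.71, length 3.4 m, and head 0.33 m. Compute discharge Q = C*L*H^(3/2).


Q = C * L * H^(3/2) = 1.71 * 3.4 * 0.33^1.5 = 1.71 * 3.4 * 0.189571

1.1022 m^3/s


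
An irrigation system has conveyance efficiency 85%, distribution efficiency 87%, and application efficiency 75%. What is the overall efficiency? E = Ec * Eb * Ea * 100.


Ec = 0.85, Eb = 0.87, Ea = 0.75
E = 0.85 * 0.87 * 0.75 * 100 = 55.4625%

55.4625 %


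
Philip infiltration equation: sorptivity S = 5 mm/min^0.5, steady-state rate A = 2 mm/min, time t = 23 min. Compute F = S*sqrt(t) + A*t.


F = S*sqrt(t) + A*t
F = 5*sqrt(23) + 2*23
F = 5*4.795832 + 46

69.9792 mm


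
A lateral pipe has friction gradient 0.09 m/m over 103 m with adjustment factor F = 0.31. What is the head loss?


hf = J * L * F = 0.09 * 103 * 0.31 = 2.8737 m

2.8737 m


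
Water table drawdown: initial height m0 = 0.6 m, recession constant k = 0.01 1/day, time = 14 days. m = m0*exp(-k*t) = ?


m = m0 * exp(-k*t)
m = 0.6 * exp(-0.01 * 14)
m = 0.6 * exp(-0.1400)

0.5216 m


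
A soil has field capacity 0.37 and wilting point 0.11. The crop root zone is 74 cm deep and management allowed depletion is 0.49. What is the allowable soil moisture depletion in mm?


SMD = (FC - PWP) * d * MAD * 10
SMD = (0.37 - 0.11) * 74 * 0.49 * 10
SMD = 0.2600 * 74 * 0.49 * 10

94.2760 mm


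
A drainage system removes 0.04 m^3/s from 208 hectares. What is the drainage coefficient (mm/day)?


DC = Q * 86400 / (A * 10000) * 1000
DC = 0.04 * 86400 / (208 * 10000) * 1000
DC = 3456000.0000 / 2080000

1.6615 mm/day


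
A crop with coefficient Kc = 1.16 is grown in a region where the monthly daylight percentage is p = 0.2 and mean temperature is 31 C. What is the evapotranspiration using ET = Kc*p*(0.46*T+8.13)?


ET = Kc * p * (0.46*T + 8.13)
ET = 1.16 * 0.2 * (0.46*31 + 8.13)
ET = 1.16 * 0.2 * 22.3900

5.1945 mm/day


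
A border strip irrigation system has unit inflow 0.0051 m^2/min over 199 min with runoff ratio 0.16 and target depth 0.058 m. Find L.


L = q*t/((1+r)*Z)
L = 0.0051*199/((1+0.16)*0.058)
L = 1.0149/0.06728

15.0847 m


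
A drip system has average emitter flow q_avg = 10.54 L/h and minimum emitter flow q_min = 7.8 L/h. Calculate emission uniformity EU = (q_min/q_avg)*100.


EU = (q_min/q_avg)*100 = (7.8/10.54)*100 = 74.0038%

74.0038 %


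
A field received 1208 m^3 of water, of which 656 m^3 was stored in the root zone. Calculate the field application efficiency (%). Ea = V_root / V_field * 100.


Ea = V_root / V_field * 100 = 656 / 1208 * 100 = 54.3046%

54.3046 %


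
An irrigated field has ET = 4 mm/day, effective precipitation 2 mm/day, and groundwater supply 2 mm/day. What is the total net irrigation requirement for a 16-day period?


Daily deficit = ET - Pe - GW = 4 - 2 - 2 = 0 mm/day
NIR = 0 * 16 = 0 mm

0 mm


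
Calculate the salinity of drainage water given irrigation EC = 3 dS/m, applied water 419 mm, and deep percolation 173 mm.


EC_dw = EC_iw * D_iw / D_dw
EC_dw = 3 * 419 / 173
EC_dw = 1257 / 173

7.2659 dS/m


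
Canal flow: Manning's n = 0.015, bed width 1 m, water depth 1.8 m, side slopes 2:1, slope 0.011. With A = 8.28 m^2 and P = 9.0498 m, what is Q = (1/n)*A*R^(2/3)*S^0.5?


R = A/P = 8.28/9.0498 = 0.914937
Q = (1/0.015) * 8.28 * 0.914937^(2/3) * 0.011^0.5

54.5627 m^3/s


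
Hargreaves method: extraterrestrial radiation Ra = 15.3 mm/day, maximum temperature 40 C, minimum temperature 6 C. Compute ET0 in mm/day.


Tmean = (Tmax + Tmin)/2 = (40 + 6)/2 = 23.0
ET0 = 0.0023 * 15.3 * (23.0 + 17.8) * sqrt(40 - 6)
ET0 = 0.0023 * 15.3 * 40.8 * 5.830952

8.3718 mm/day


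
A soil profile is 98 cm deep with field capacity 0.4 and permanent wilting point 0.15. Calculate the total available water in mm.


AWC = (FC - PWP) * d * 10
AWC = (0.4 - 0.15) * 98 * 10
AWC = 0.2500 * 98 * 10

245.0000 mm


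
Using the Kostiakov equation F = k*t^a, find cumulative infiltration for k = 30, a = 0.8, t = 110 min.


F = k * t^a = 30 * 110^0.8
F = 30 * 42.964934

1288.9480 mm


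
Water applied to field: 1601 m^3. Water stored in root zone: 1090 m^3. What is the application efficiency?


Ea = V_root / V_field * 100 = 1090 / 1601 * 100 = 68.0824%

68.0824 %


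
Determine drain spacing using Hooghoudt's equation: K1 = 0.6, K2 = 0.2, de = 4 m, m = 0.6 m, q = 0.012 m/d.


S^2 = 8*K2*de*m/q + 4*K1*m^2/q
S^2 = 8*0.2*4*0.6/0.012 + 4*0.6*0.6^2/0.012
S = sqrt(392.0000)

19.7990 m


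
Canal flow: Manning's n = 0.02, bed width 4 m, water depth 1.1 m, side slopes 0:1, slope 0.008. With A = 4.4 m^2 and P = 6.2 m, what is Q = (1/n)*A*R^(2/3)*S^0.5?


R = A/P = 4.4/6.2 = 0.709677
Q = (1/0.02) * 4.4 * 0.709677^(2/3) * 0.008^0.5

15.6558 m^3/s


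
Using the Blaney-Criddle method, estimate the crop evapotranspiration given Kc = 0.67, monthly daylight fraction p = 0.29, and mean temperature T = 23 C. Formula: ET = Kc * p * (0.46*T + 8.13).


ET = Kc * p * (0.46*T + 8.13)
ET = 0.67 * 0.29 * (0.46*23 + 8.13)
ET = 0.67 * 0.29 * 18.7100

3.6354 mm/day


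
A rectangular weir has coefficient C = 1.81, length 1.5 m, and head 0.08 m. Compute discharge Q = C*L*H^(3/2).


Q = C * L * H^(3/2) = 1.81 * 1.5 * 0.08^1.5 = 1.81 * 1.5 * 0.022627

0.0614 m^3/s


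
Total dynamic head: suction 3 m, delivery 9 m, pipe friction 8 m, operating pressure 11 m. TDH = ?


TDH = Hs + Hd + hf + Hp = 3 + 9 + 8 + 11 = 31

31 m


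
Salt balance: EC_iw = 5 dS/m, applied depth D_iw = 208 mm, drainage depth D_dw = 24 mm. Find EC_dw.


EC_dw = EC_iw * D_iw / D_dw
EC_dw = 5 * 208 / 24
EC_dw = 1040 / 24

43.3333 dS/m


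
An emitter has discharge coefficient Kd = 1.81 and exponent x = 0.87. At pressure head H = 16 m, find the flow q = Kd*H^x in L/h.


q = Kd * H^x = 1.81 * 16^0.87 = 1.81 * 11.157949

20.1959 L/h


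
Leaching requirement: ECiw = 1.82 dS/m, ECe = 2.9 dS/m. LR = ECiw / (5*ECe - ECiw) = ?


LR = ECiw / (5*ECe - ECiw)
LR = 1.82 / (5*2.9 - 1.82)
LR = 1.82 / 12.6800

0.1435


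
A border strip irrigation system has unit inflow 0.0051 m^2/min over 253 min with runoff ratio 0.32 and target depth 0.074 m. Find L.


L = q*t/((1+r)*Z)
L = 0.0051*253/((1+0.32)*0.074)
L = 1.2903/0.09768

13.2095 m


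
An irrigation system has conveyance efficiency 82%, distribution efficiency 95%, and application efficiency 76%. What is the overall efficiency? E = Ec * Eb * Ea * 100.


Ec = 0.82, Eb = 0.95, Ea = 0.76
E = 0.82 * 0.95 * 0.76 * 100 = 59.2040%

59.2040 %


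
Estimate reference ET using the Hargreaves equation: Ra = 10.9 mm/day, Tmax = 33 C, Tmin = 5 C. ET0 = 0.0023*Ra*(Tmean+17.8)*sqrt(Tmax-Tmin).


Tmean = (Tmax + Tmin)/2 = (33 + 5)/2 = 19.0
ET0 = 0.0023 * 10.9 * (19.0 + 17.8) * sqrt(33 - 5)
ET0 = 0.0023 * 10.9 * 36.8 * 5.291503

4.8818 mm/day


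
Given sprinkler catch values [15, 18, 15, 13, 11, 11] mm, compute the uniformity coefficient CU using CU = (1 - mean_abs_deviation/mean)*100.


mean = 13.833333 mm
MAD = 2.166667 mm
CU = (1 - 2.166667/13.833333)*100

84.3373 %


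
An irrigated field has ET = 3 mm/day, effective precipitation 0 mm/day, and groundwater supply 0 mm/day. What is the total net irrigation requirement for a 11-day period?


Daily deficit = ET - Pe - GW = 3 - 0 - 0 = 3 mm/day
NIR = 3 * 11 = 33 mm

33.0000 mm


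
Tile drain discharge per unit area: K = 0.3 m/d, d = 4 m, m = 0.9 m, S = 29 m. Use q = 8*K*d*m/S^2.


q = 8*K*d*m/S^2
q = 8*0.3*4*0.9/29^2
q = 8.6400 / 841

0.0103 m/d


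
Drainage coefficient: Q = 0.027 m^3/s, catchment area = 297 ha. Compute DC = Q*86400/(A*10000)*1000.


DC = Q * 86400 / (A * 10000) * 1000
DC = 0.027 * 86400 / (297 * 10000) * 1000
DC = 2332800.0000 / 2970000

0.7855 mm/day


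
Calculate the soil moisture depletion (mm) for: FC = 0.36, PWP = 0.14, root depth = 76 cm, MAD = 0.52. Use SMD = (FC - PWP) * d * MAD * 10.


SMD = (FC - PWP) * d * MAD * 10
SMD = (0.36 - 0.14) * 76 * 0.52 * 10
SMD = 0.2200 * 76 * 0.52 * 10

86.9440 mm


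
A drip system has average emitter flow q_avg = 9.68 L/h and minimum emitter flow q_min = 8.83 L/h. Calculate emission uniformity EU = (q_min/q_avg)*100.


EU = (q_min/q_avg)*100 = (8.83/9.68)*100 = 91.2190%

91.2190 %


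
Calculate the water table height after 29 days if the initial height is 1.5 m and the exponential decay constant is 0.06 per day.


m = m0 * exp(-k*t)
m = 1.5 * exp(-0.06 * 29)
m = 1.5 * exp(-1.7400)

0.2633 m


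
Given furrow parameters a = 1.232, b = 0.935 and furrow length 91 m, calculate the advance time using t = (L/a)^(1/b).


t = (L/a)^(1/b)
t = (91/1.232)^(1/0.935)
t = 73.863636^(1/0.935)

99.6143 min


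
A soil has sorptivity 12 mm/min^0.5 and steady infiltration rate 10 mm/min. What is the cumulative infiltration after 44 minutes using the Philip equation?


F = S*sqrt(t) + A*t
F = 12*sqrt(44) + 10*44
F = 12*6.633250 + 440

519.5990 mm


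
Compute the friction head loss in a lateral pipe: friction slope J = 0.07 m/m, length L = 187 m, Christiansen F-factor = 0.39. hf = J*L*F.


hf = J * L * F = 0.07 * 187 * 0.39 = 5.1051 m

5.1051 m


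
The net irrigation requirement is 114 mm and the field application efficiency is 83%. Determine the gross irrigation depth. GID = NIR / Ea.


Ea = 83% = 0.83
GID = NIR / Ea = 114 / 0.83 = 137.3494 mm

137.3494 mm


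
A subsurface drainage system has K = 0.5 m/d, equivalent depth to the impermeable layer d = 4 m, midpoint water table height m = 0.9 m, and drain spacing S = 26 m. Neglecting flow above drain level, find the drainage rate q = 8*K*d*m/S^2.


q = 8*K*d*m/S^2
q = 8*0.5*4*0.9/26^2
q = 14.4000 / 676

0.0213 m/d


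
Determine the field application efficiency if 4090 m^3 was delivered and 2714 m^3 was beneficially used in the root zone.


Ea = V_root / V_field * 100 = 2714 / 4090 * 100 = 66.3570%

66.3570 %


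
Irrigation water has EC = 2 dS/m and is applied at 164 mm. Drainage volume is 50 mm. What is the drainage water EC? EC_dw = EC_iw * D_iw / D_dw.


EC_dw = EC_iw * D_iw / D_dw
EC_dw = 2 * 164 / 50
EC_dw = 328 / 50

6.5600 dS/m


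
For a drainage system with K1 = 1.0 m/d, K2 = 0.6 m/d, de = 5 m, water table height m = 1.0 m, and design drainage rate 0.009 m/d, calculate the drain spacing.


S^2 = 8*K2*de*m/q + 4*K1*m^2/q
S^2 = 8*0.6*5*1.0/0.009 + 4*1.0*1.0^2/0.009
S = sqrt(3111.1111)

55.7773 m


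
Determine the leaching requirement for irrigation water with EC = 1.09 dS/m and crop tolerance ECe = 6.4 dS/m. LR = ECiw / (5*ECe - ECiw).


LR = ECiw / (5*ECe - ECiw)
LR = 1.09 / (5*6.4 - 1.09)
LR = 1.09 / 30.9100

0.0353


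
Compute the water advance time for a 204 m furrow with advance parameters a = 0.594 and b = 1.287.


t = (L/a)^(1/b)
t = (204/0.594)^(1/1.287)
t = 343.434343^(1/1.287)

93.4012 min


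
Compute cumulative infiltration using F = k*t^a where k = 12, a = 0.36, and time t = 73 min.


F = k * t^a = 12 * 73^0.36
F = 12 * 4.685935

56.2312 mm


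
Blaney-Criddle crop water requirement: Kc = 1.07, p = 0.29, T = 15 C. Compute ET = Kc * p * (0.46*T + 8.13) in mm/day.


ET = Kc * p * (0.46*T + 8.13)
ET = 1.07 * 0.29 * (0.46*15 + 8.13)
ET = 1.07 * 0.29 * 15.0300

4.6638 mm/day


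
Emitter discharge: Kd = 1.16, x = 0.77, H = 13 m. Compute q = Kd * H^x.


q = Kd * H^x = 1.16 * 13^0.77 = 1.16 * 7.206699

8.3598 L/h


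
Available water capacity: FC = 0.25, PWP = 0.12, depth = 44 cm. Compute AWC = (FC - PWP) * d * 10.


AWC = (FC - PWP) * d * 10
AWC = (0.25 - 0.12) * 44 * 10
AWC = 0.1300 * 44 * 10

57.2000 mm


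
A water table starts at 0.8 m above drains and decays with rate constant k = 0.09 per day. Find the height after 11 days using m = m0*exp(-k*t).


m = m0 * exp(-k*t)
m = 0.8 * exp(-0.09 * 11)
m = 0.8 * exp(-0.9900)

0.2973 m


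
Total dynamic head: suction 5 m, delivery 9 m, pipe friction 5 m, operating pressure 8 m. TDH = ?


TDH = Hs + Hd + hf + Hp = 5 + 9 + 5 + 8 = 27

27 m


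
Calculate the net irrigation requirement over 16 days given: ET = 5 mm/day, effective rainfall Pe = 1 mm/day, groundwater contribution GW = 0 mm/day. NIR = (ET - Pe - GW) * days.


Daily deficit = ET - Pe - GW = 5 - 1 - 0 = 4 mm/day
NIR = 4 * 16 = 64 mm

64.0000 mm


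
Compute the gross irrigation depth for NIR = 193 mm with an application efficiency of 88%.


Ea = 88% = 0.88
GID = NIR / Ea = 193 / 0.88 = 219.3182 mm

219.3182 mm


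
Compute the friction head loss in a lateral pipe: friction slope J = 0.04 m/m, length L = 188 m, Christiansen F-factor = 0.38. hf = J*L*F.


hf = J * L * F = 0.04 * 188 * 0.38 = 2.8576 m

2.8576 m


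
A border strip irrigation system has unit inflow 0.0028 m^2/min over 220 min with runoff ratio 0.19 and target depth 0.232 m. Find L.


L = q*t/((1+r)*Z)
L = 0.0028*220/((1+0.19)*0.232)
L = 0.616/0.27608

2.2312 m


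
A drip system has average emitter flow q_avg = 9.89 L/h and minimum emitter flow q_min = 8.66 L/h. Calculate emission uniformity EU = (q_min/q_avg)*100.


EU = (q_min/q_avg)*100 = (8.66/9.89)*100 = 87.5632%

87.5632 %


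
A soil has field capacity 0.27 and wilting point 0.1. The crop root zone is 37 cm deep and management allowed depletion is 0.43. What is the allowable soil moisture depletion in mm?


SMD = (FC - PWP) * d * MAD * 10
SMD = (0.27 - 0.1) * 37 * 0.43 * 10
SMD = 0.1700 * 37 * 0.43 * 10

27.0470 mm


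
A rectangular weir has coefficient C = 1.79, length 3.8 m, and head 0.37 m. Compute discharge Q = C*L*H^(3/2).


Q = C * L * H^(3/2) = 1.79 * 3.8 * 0.37^1.5 = 1.79 * 3.8 * 0.225062

1.5309 m^3/s


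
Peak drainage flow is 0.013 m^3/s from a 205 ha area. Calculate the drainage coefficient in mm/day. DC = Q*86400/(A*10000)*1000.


DC = Q * 86400 / (A * 10000) * 1000
DC = 0.013 * 86400 / (205 * 10000) * 1000
DC = 1123200.0000 / 2050000

0.5479 mm/day


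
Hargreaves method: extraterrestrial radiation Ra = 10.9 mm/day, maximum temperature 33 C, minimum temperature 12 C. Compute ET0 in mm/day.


Tmean = (Tmax + Tmin)/2 = (33 + 12)/2 = 22.5
ET0 = 0.0023 * 10.9 * (22.5 + 17.8) * sqrt(33 - 12)
ET0 = 0.0023 * 10.9 * 40.3 * 4.582576

4.6299 mm/day


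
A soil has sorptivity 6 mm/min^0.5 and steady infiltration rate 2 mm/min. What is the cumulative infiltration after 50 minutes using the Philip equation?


F = S*sqrt(t) + A*t
F = 6*sqrt(50) + 2*50
F = 6*7.071068 + 100

142.4264 mm


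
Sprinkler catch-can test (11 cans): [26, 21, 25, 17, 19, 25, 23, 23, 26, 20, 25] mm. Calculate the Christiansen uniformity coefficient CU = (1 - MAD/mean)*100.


mean = 22.727273 mm
MAD = 2.528926 mm
CU = (1 - 2.528926/22.727273)*100

88.8727 %


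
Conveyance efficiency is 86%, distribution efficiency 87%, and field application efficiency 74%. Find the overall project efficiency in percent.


Ec = 0.86, Eb = 0.87, Ea = 0.74
E = 0.86 * 0.87 * 0.74 * 100 = 55.3668%

55.3668 %


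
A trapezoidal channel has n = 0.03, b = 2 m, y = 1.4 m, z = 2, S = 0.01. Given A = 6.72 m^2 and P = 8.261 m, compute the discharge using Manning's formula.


R = A/P = 6.72/8.261 = 0.813461
Q = (1/0.03) * 6.72 * 0.813461^(2/3) * 0.01^0.5

19.5197 m^3/s


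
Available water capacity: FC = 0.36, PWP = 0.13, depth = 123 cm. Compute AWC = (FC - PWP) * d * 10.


AWC = (FC - PWP) * d * 10
AWC = (0.36 - 0.13) * 123 * 10
AWC = 0.2300 * 123 * 10

282.9000 mm


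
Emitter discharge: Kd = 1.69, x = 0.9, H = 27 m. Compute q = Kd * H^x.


q = Kd * H^x = 1.69 * 27^0.9 = 1.69 * 19.419024

32.8182 L/h


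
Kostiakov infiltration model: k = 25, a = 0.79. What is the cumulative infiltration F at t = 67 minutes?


F = k * t^a = 25 * 67^0.79
F = 25 * 27.707612

692.6903 mm


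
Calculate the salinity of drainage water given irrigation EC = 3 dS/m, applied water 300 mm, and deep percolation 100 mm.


EC_dw = EC_iw * D_iw / D_dw
EC_dw = 3 * 300 / 100
EC_dw = 900 / 100

9.0000 dS/m


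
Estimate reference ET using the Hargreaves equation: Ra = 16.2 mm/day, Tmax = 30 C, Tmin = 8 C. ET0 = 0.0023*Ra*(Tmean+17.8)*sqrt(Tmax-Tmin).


Tmean = (Tmax + Tmin)/2 = (30 + 8)/2 = 19.0
ET0 = 0.0023 * 16.2 * (19.0 + 17.8) * sqrt(30 - 8)
ET0 = 0.0023 * 16.2 * 36.8 * 4.690416

6.4313 mm/day


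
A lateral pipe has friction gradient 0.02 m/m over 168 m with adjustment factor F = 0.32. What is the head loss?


hf = J * L * F = 0.02 * 168 * 0.32 = 1.0752 m

1.0752 m


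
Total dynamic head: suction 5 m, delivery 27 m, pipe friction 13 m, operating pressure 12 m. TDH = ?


TDH = Hs + Hd + hf + Hp = 5 + 27 + 13 + 12 = 57

57 m


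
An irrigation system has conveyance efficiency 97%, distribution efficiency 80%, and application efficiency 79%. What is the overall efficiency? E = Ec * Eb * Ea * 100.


Ec = 0.97, Eb = 0.8, Ea = 0.79
E = 0.97 * 0.8 * 0.79 * 100 = 61.3040%

61.3040 %


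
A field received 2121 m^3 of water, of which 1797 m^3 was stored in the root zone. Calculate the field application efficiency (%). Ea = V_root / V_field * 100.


Ea = V_root / V_field * 100 = 1797 / 2121 * 100 = 84.7242%

84.7242 %


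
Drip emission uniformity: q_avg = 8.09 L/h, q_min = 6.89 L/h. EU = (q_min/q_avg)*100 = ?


EU = (q_min/q_avg)*100 = (6.89/8.09)*100 = 85.1669%

85.1669 %


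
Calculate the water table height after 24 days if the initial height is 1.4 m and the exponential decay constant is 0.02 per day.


m = m0 * exp(-k*t)
m = 1.4 * exp(-0.02 * 24)
m = 1.4 * exp(-0.4800)

0.8663 m


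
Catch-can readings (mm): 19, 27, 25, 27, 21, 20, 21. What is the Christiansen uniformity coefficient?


mean = 22.857143 mm
MAD = 2.979592 mm
CU = (1 - 2.979592/22.857143)*100

86.9643 %


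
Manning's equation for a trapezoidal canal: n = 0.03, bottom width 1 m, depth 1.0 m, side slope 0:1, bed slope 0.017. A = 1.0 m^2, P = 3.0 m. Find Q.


R = A/P = 1.0/3.0 = 0.333333
Q = (1/0.03) * 1.0 * 0.333333^(2/3) * 0.017^0.5

2.0894 m^3/s


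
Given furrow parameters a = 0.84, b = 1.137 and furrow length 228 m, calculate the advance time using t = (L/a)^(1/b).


t = (L/a)^(1/b)
t = (228/0.84)^(1/1.137)
t = 271.428571^(1/1.137)

138.1714 min


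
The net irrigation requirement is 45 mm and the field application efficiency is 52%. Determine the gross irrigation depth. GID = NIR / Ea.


Ea = 52% = 0.52
GID = NIR / Ea = 45 / 0.52 = 86.5385 mm

86.5385 mm


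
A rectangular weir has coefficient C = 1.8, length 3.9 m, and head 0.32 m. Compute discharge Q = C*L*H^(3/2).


Q = C * L * H^(3/2) = 1.8 * 3.9 * 0.32^1.5 = 1.8 * 3.9 * 0.181019

1.2708 m^3/s


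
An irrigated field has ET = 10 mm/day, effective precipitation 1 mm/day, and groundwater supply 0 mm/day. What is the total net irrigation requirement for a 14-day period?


Daily deficit = ET - Pe - GW = 10 - 1 - 0 = 9 mm/day
NIR = 9 * 14 = 126 mm

126.0000 mm


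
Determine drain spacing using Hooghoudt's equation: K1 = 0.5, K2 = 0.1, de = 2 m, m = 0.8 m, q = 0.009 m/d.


S^2 = 8*K2*de*m/q + 4*K1*m^2/q
S^2 = 8*0.1*2*0.8/0.009 + 4*0.5*0.8^2/0.009
S = sqrt(284.4444)

16.8655 m


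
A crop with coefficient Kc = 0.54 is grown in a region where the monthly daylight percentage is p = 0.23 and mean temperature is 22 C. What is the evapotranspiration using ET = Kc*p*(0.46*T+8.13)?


ET = Kc * p * (0.46*T + 8.13)
ET = 0.54 * 0.23 * (0.46*22 + 8.13)
ET = 0.54 * 0.23 * 18.2500

2.2667 mm/day


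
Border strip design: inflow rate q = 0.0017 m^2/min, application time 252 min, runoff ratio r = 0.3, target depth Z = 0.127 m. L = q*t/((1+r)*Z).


L = q*t/((1+r)*Z)
L = 0.0017*252/((1+0.3)*0.127)
L = 0.4284/0.1651

2.5948 m


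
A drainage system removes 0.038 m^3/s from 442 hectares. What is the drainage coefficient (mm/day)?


DC = Q * 86400 / (A * 10000) * 1000
DC = 0.038 * 86400 / (442 * 10000) * 1000
DC = 3283200.0000 / 4420000

0.7428 mm/day


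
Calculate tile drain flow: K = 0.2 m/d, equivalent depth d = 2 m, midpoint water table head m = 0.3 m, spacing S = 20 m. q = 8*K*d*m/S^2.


q = 8*K*d*m/S^2
q = 8*0.2*2*0.3/20^2
q = 0.9600 / 400

0.0024 m/d


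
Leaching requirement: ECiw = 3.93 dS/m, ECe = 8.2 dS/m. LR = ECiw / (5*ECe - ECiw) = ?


LR = ECiw / (5*ECe - ECiw)
LR = 3.93 / (5*8.2 - 3.93)
LR = 3.93 / 37.0700

0.1060


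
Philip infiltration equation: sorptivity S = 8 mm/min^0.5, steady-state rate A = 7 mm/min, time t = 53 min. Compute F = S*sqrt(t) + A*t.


F = S*sqrt(t) + A*t
F = 8*sqrt(53) + 7*53
F = 8*7.280110 + 371

429.2409 mm


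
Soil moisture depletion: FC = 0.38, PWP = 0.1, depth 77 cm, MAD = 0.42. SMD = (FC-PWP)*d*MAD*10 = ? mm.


SMD = (FC - PWP) * d * MAD * 10
SMD = (0.38 - 0.1) * 77 * 0.42 * 10
SMD = 0.2800 * 77 * 0.42 * 10

90.5520 mm


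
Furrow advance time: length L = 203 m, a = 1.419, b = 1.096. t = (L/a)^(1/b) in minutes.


t = (L/a)^(1/b)
t = (203/1.419)^(1/1.096)
t = 143.058492^(1/1.096)

92.6210 min


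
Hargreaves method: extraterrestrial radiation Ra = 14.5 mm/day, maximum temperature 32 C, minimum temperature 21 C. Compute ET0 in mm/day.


Tmean = (Tmax + Tmin)/2 = (32 + 21)/2 = 26.5
ET0 = 0.0023 * 14.5 * (26.5 + 17.8) * sqrt(32 - 21)
ET0 = 0.0023 * 14.5 * 44.3 * 3.316625

4.9000 mm/day


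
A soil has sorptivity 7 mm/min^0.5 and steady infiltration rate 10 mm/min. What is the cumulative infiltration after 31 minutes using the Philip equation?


F = S*sqrt(t) + A*t
F = 7*sqrt(31) + 10*31
F = 7*5.567764 + 310

348.9743 mm


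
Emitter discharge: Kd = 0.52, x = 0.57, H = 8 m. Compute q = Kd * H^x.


q = Kd * H^x = 0.52 * 8^0.57 = 0.52 * 3.271608

1.7012 L/h


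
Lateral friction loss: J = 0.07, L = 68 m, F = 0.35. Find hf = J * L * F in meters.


hf = J * L * F = 0.07 * 68 * 0.35 = 1.6660 m

1.6660 m


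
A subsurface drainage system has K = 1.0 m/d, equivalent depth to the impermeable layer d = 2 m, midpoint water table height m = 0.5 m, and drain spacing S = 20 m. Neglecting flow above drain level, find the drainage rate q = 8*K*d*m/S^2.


q = 8*K*d*m/S^2
q = 8*1.0*2*0.5/20^2
q = 8.0000 / 400

0.0200 m/d


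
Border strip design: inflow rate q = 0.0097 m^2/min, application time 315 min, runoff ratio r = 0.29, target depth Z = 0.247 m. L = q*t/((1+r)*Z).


L = q*t/((1+r)*Z)
L = 0.0097*315/((1+0.29)*0.247)
L = 3.0555/0.31863

9.5895 m


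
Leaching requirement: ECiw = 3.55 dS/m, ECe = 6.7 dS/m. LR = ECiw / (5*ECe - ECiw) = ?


LR = ECiw / (5*ECe - ECiw)
LR = 3.55 / (5*6.7 - 3.55)
LR = 3.55 / 29.9500

0.1185


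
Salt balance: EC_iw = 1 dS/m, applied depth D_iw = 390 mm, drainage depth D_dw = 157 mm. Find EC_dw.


EC_dw = EC_iw * D_iw / D_dw
EC_dw = 1 * 390 / 157
EC_dw = 390 / 157

2.4841 dS/m


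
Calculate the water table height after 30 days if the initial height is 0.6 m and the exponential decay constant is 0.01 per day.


m = m0 * exp(-k*t)
m = 0.6 * exp(-0.01 * 30)
m = 0.6 * exp(-0.3000)

0.4445 m


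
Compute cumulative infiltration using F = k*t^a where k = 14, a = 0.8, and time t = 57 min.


F = k * t^a = 14 * 57^0.8
F = 14 * 25.392174

355.4904 mm


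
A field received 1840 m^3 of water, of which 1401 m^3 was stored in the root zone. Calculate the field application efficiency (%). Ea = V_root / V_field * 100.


Ea = V_root / V_field * 100 = 1401 / 1840 * 100 = 76.1413%

76.1413 %


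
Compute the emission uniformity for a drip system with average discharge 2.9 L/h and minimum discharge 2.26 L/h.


EU = (q_min/q_avg)*100 = (2.26/2.9)*100 = 77.9310%

77.9310 %


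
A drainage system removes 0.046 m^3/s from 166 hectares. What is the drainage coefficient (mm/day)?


DC = Q * 86400 / (A * 10000) * 1000
DC = 0.046 * 86400 / (166 * 10000) * 1000
DC = 3974400.0000 / 1660000

2.3942 mm/day


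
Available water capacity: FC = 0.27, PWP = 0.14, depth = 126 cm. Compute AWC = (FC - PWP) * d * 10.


AWC = (FC - PWP) * d * 10
AWC = (0.27 - 0.14) * 126 * 10
AWC = 0.1300 * 126 * 10

163.8000 mm


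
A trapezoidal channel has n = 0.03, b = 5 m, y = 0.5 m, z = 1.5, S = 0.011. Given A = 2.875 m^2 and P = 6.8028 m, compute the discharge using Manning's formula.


R = A/P = 2.875/6.8028 = 0.422620
Q = (1/0.03) * 2.875 * 0.422620^(2/3) * 0.011^0.5

5.6604 m^3/s


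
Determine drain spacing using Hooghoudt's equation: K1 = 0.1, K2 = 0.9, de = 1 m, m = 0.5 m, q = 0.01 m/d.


S^2 = 8*K2*de*m/q + 4*K1*m^2/q
S^2 = 8*0.9*1*0.5/0.01 + 4*0.1*0.5^2/0.01
S = sqrt(370.0000)

19.2354 m


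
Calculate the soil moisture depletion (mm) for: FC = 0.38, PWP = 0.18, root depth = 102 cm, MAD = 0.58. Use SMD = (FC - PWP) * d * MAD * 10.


SMD = (FC - PWP) * d * MAD * 10
SMD = (0.38 - 0.18) * 102 * 0.58 * 10
SMD = 0.2000 * 102 * 0.58 * 10

118.3200 mm


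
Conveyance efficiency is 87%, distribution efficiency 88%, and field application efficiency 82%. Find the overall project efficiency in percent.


Ec = 0.87, Eb = 0.88, Ea = 0.82
E = 0.87 * 0.88 * 0.82 * 100 = 62.7792%

62.7792 %


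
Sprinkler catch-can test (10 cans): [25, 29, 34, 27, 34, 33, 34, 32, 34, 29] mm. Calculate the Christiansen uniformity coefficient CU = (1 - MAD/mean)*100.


mean = 31.100000 mm
MAD = 2.880000 mm
CU = (1 - 2.880000/31.100000)*100

90.7395 %


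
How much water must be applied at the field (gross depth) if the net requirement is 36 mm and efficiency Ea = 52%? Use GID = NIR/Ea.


Ea = 52% = 0.52
GID = NIR / Ea = 36 / 0.52 = 69.2308 mm

69.2308 mm


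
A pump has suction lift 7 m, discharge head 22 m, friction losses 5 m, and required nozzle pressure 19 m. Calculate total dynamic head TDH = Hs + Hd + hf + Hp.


TDH = Hs + Hd + hf + Hp = 7 + 22 + 5 + 19 = 53

53 m


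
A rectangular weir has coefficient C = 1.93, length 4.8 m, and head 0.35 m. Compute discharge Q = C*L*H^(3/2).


Q = C * L * H^(3/2) = 1.93 * 4.8 * 0.35^1.5 = 1.93 * 4.8 * 0.207063

1.9182 m^3/s


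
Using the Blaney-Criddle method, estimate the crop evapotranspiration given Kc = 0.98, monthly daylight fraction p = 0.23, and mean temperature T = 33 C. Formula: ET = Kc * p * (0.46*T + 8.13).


ET = Kc * p * (0.46*T + 8.13)
ET = 0.98 * 0.23 * (0.46*33 + 8.13)
ET = 0.98 * 0.23 * 23.3100

5.2541 mm/day


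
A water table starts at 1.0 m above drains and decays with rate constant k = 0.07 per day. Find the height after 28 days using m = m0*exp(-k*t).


m = m0 * exp(-k*t)
m = 1.0 * exp(-0.07 * 28)
m = 1.0 * exp(-1.9600)

0.1409 m


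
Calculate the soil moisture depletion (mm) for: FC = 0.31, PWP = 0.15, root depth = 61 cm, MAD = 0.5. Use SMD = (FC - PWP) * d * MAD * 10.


SMD = (FC - PWP) * d * MAD * 10
SMD = (0.31 - 0.15) * 61 * 0.5 * 10
SMD = 0.1600 * 61 * 0.5 * 10

48.8000 mm
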